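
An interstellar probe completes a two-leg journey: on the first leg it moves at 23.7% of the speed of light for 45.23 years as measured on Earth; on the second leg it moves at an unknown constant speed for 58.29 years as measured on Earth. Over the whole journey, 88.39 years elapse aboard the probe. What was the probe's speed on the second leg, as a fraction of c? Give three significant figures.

β = 0.647

Leg 1: β = 0.237; γ = 1/√(1 − 0.237²) = 1/√0.9438 = 1.029; τ_1 = 45.23/1.029 = 43.94 years.
Leg 2: speed unknown; τ_2 = 58.29/γ_2.
Total proper time: 43.94 + τ_2 = 88.39, so τ_2 = 88.39 − 43.94 = 44.45 years.
γ_2 = 58.29/44.45 = 1.311; β = √(1 − 1/γ²) = √0.4185.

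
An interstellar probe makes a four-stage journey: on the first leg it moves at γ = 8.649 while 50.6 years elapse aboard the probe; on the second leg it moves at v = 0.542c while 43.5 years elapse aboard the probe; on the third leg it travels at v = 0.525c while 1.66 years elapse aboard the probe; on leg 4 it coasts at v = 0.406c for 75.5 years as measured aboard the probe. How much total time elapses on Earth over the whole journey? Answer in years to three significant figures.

Leg 1: γ = 8.649; Δt_1 = 8.649 × 50.6 = 437.6 years.
Leg 2: γ = 1/√(1 − 0.542²) = 1/√0.7062 = 1.190; Δt_2 = 1.190 × 43.5 = 51.76 years.
Leg 3: γ = 1/√(1 − 0.525²) = 1/√0.7244 = 1.175; Δt_3 = 1.175 × 1.66 = 1.950 years.
Leg 4: γ = 1/√(1 − 0.406²) = 1/√0.8352 = 1.094; Δt_4 = 1.094 × 75.5 = 82.62 years.
Total: 437.6 + 51.76 + 1.950 + 82.62 years.

Δt = 574 years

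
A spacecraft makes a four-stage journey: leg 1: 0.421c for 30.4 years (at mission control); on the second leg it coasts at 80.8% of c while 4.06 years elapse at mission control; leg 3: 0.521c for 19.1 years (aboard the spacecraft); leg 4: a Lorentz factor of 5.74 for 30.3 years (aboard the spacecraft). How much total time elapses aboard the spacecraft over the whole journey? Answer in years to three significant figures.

Leg 1: γ = 1/√(1 − 0.421²) = 1/√0.8228 = 1.102; τ_1 = 30.4/1.102 = 27.57 years.
Leg 2: β = 0.808; γ = 1/√(1 − 0.808²) = 1/√0.3471 = 1.697; τ_2 = 4.06/1.697 = 2.392 years.
Leg 3: 19.1 years is already measured aboard the spacecraft.
Leg 4: 30.3 years is already measured aboard the spacecraft.
Total: 27.57 + 2.392 + 19.10 + 30.30 years.

τ = 79.4 years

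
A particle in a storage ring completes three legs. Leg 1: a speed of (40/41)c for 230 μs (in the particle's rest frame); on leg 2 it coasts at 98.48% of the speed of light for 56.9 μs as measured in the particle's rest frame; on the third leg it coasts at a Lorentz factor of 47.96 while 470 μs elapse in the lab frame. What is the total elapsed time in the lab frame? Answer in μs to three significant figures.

Leg 1: γ = 1/√(1 − (40/41)²) = 41/9 ≈ 4.556; Δt_1 = 4.556 × 230 = 1048 μs.
Leg 2: β = 0.9848; γ = 1/√(1 − 0.9848²) = 1/√0.03017 = 5.757; Δt_2 = 5.757 × 56.9 = 327.6 μs.
Leg 3: 470 μs is already measured in the lab frame.
Total: 1048 + 327.6 + 470.0 μs.

Δt = 1850 μs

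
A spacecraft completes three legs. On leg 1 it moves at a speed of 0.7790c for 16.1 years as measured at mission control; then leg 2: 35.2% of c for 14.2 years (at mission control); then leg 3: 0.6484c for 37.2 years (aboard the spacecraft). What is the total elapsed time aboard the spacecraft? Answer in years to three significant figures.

τ = 60.6 years

Leg 1: γ = 1/√(1 − 0.7790²) = 1/√0.3932 = 1.595; τ_1 = 16.1/1.595 = 10.10 years.
Leg 2: β = 0.352; γ = 1/√(1 − 0.352²) = 1/√0.8761 = 1.068; τ_2 = 14.2/1.068 = 13.29 years.
Leg 3: 37.2 years is already measured aboard the spacecraft.
Total: 10.10 + 13.29 + 37.20 years.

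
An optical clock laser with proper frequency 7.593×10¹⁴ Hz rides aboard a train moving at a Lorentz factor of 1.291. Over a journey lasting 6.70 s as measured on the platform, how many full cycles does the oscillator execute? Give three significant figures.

N = 3.94×10¹⁵

γ = 1.291
The oscillator's own cycle count is N = f × τ where τ is the proper time on the train. τ = Δt/γ = 6.70/1.291 = 5.190 s = 5.190×10⁰ s.
N = 7.593×10¹⁴ × 5.190×10⁰ = 3.941×10¹⁵.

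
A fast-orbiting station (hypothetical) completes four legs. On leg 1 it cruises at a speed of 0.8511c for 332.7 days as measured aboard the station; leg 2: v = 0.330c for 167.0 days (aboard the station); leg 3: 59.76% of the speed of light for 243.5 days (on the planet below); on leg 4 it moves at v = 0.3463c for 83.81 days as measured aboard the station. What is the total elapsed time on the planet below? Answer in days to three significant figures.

Δt = 1140 days

Leg 1: γ = 1/√(1 − 0.8511²) = 1/√0.2756 = 1.905; Δt_1 = 1.905 × 332.7 = 633.7 days.
Leg 2: γ = 1/√(1 − 0.330²) = 1/√0.8911 = 1.059; Δt_2 = 1.059 × 167.0 = 176.9 days.
Leg 3: 243.5 days is already measured on the planet below.
Leg 4: γ = 1/√(1 − 0.3463²) = 1/√0.8801 = 1.066; Δt_4 = 1.066 × 83.81 = 89.34 days.
Total: 633.7 + 176.9 + 243.5 + 89.34 days.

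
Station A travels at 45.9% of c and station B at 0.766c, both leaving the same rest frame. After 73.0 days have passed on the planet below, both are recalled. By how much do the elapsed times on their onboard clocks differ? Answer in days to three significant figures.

A: β = 0.459; γ = 1/√(1 − 0.459²) = 1/√0.7893 = 1.126; τ_A = 73.0/1.126 = 64.86 days.
B: γ = 1/√(1 − 0.766²) = 1/√0.4132 = 1.556; τ_B = 73.0/1.556 = 46.93 days.

|τ_A − τ_B| = 17.9 days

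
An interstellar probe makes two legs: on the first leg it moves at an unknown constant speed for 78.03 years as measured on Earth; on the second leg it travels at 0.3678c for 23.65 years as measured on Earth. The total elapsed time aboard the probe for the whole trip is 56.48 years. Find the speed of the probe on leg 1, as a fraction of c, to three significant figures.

β = 0.897

Leg 1: speed unknown; τ_1 = 78.03/γ_1.
Leg 2: γ = 1/√(1 − 0.3678²) = 1/√0.8647 = 1.075; τ_2 = 23.65/1.075 = 21.99 years.
Total proper time: τ_1 + 21.99 = 56.48, so τ_1 = 56.48 − 21.99 = 34.49 years.
γ_1 = 78.03/34.49 = 2.263; β = √(1 − 1/γ²) = √0.8047.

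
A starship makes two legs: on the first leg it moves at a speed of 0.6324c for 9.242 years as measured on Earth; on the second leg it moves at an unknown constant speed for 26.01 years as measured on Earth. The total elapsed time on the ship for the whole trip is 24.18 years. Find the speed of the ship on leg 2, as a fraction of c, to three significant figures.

β = 0.756

Leg 1: γ = 1/√(1 − 0.6324²) = 1/√0.6001 = 1.291; τ_1 = 9.242/1.291 = 7.159 years.
Leg 2: speed unknown; τ_2 = 26.01/γ_2.
Total proper time: 7.159 + τ_2 = 24.18, so τ_2 = 24.18 − 7.159 = 17.02 years.
γ_2 = 26.01/17.02 = 1.528; β = √(1 − 1/γ²) = √0.5718.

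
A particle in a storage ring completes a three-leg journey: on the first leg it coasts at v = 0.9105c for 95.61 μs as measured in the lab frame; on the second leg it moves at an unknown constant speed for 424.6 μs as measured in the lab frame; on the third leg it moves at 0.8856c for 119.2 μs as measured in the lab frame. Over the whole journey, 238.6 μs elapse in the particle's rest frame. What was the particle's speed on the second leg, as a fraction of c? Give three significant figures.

Leg 1: γ = 1/√(1 − 0.9105²) = 1/√0.1710 = 2.418; τ_1 = 95.61/2.418 = 39.54 μs.
Leg 2: speed unknown; τ_2 = 424.6/γ_2.
Leg 3: γ = 1/√(1 − 0.8856²) = 1/√0.2157 = 2.153; τ_3 = 119.2/2.153 = 55.36 μs.
Total proper time: 39.54 + τ_2 + 55.36 = 238.6, so τ_2 = 238.6 − 94.90 = 143.7 μs.
γ_2 = 424.6/143.7 = 2.955; β = √(1 − 1/γ²) = √0.8855.

β = 0.941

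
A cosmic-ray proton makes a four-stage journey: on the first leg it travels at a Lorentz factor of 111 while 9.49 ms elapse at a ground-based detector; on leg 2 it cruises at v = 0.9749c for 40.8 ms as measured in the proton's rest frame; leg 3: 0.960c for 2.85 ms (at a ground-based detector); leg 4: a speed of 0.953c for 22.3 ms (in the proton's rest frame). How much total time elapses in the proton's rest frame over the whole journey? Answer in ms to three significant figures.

Leg 1: γ = 111; τ_1 = 9.49/111.0 = 0.08550 ms.
Leg 2: 40.8 ms is already measured in the proton's rest frame.
Leg 3: γ = 1/√(1 − 0.960²) = 25/7 ≈ 3.571; τ_3 = 2.85/3.571 = 0.7980 ms.
Leg 4: 22.3 ms is already measured in the proton's rest frame.
Total: 0.08550 + 40.80 + 0.7980 + 22.30 ms.

τ = 64.0 ms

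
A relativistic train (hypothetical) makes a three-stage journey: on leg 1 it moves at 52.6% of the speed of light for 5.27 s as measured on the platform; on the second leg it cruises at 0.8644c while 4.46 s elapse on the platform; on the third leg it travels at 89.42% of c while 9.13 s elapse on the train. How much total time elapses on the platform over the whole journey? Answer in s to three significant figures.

Leg 1: 5.27 s is already measured on the platform.
Leg 2: 4.46 s is already measured on the platform.
Leg 3: β = 0.8942; γ = 1/√(1 − 0.8942²) = 1/√0.2004 = 2.234; Δt_3 = 2.234 × 9.13 = 20.39 s.
Total: 5.270 + 4.460 + 20.39 s.

Δt = 30.1 s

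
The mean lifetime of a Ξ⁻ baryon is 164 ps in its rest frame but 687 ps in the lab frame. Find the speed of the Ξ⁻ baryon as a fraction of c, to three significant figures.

γ = Δt/τ₀ = 687/164 = 4.189
β = √(1 − 1/γ²) = √(1 − 0.05699) = √0.9430

v = 0.971c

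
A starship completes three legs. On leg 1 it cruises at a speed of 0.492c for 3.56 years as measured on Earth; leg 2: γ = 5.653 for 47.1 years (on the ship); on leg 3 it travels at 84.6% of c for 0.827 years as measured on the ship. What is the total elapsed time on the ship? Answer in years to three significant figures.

τ = 51.0 years

Leg 1: γ = 1/√(1 − 0.492²) = 1/√0.7579 = 1.149; τ_1 = 3.56/1.149 = 3.099 years.
Leg 2: 47.1 years is already measured on the ship.
Leg 3: 0.827 years is already measured on the ship.
Total: 3.099 + 47.10 + 0.8270 years.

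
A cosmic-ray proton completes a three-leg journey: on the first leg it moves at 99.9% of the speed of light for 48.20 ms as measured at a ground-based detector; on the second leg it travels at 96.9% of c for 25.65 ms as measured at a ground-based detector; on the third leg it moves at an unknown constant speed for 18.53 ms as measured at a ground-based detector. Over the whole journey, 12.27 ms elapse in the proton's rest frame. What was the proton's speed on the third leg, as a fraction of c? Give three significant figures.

Leg 1: β = 0.999; γ = 1/√(1 − 0.999²) = 1/√0.001999 = 22.37; τ_1 = 48.20/22.37 = 2.155 ms.
Leg 2: β = 0.969; γ = 1/√(1 − 0.969²) = 1/√0.06104 = 4.048; τ_2 = 25.65/4.048 = 6.337 ms.
Leg 3: speed unknown; τ_3 = 18.53/γ_3.
Total proper time: 2.155 + 6.337 + τ_3 = 12.27, so τ_3 = 12.27 − 8.492 = 3.778 ms.
γ_3 = 18.53/3.778 = 4.905; β = √(1 − 1/γ²) = √0.9584.

β = 0.979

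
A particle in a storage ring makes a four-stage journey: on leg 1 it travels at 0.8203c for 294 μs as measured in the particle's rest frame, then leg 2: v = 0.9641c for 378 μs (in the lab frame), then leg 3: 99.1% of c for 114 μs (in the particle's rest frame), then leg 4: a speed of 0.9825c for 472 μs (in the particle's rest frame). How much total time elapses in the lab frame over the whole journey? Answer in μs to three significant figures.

Δt = 4280 μs

Leg 1: γ = 1/√(1 − 0.8203²) = 1/√0.3271 = 1.748; Δt_1 = 1.748 × 294 = 514.0 μs.
Leg 2: 378 μs is already measured in the lab frame.
Leg 3: β = 0.991; γ = 1/√(1 − 0.991²) = 1/√0.01792 = 7.470; Δt_3 = 7.470 × 114 = 851.6 μs.
Leg 4: γ = 1/√(1 − 0.9825²) = 1/√0.03469 = 5.369; Δt_4 = 5.369 × 472 = 2534 μs.
Total: 514.0 + 378.0 + 851.6 + 2534 μs.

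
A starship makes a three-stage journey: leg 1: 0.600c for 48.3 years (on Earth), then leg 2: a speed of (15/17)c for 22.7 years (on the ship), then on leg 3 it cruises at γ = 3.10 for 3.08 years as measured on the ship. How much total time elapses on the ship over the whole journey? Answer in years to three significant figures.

Leg 1: γ = 1/√(1 − 0.600²) = 5/4 = 1.250; τ_1 = 48.3/1.250 = 38.64 years.
Leg 2: 22.7 years is already measured on the ship.
Leg 3: 3.08 years is already measured on the ship.
Total: 38.64 + 22.70 + 3.080 years.

τ = 64.4 years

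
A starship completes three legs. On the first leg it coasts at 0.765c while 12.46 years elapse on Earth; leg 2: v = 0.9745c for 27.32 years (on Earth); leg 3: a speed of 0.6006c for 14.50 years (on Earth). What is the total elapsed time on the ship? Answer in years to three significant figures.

Leg 1: γ = 1/√(1 − 0.765²) = 1/√0.4148 = 1.553; τ_1 = 12.46/1.553 = 8.025 years.
Leg 2: γ = 1/√(1 − 0.9745²) = 1/√0.05035 = 4.457; τ_2 = 27.32/4.457 = 6.130 years.
Leg 3: γ = 1/√(1 − 0.6006²) = 1/√0.6393 = 1.251; τ_3 = 14.50/1.251 = 11.59 years.
Total: 8.025 + 6.130 + 11.59 years.

τ = 25.7 years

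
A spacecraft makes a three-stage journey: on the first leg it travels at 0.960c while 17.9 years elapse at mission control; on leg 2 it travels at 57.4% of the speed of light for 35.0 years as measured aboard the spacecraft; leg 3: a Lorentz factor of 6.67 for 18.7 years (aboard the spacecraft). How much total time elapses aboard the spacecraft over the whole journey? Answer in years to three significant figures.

Leg 1: γ = 1/√(1 − 0.960²) = 25/7 ≈ 3.571; τ_1 = 17.9/3.571 = 5.012 years.
Leg 2: 35.0 years is already measured aboard the spacecraft.
Leg 3: 18.7 years is already measured aboard the spacecraft.
Total: 5.012 + 35.00 + 18.70 years.

τ = 58.7 years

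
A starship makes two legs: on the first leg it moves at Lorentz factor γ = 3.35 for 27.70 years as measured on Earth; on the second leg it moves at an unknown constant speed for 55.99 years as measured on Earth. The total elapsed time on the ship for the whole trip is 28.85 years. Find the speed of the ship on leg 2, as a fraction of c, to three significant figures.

Leg 1: γ = 3.35; τ_1 = 27.70/3.350 = 8.269 years.
Leg 2: speed unknown; τ_2 = 55.99/γ_2.
Total proper time: 8.269 + τ_2 = 28.85, so τ_2 = 28.85 − 8.269 = 20.58 years.
γ_2 = 55.99/20.58 = 2.720; β = √(1 − 1/γ²) = √0.8649.

β = 0.930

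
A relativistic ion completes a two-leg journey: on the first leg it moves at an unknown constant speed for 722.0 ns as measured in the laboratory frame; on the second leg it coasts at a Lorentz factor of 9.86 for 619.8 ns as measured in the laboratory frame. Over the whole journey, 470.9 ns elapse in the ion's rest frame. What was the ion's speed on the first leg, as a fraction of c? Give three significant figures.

β = 0.825

Leg 1: speed unknown; τ_1 = 722.0/γ_1.
Leg 2: γ = 9.86; τ_2 = 619.8/9.860 = 62.86 ns.
Total proper time: τ_1 + 62.86 = 470.9, so τ_1 = 470.9 − 62.86 = 408.0 ns.
γ_1 = 722.0/408.0 = 1.769; β = √(1 − 1/γ²) = √0.6806.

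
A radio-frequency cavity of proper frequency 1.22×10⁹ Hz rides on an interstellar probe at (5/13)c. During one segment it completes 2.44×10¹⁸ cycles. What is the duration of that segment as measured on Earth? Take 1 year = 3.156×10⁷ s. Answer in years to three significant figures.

Δt = 68.7 years

γ = 1/√(1 − (5/13)²) = 13/12 ≈ 1.083
Proper time for N cycles: τ = N/f = 2.44×10¹⁸/(1.22×10⁹) = 2.000×10⁹ s = 63.37 years.
Lab-frame duration Δt = γτ = 1.083 × 63.37 = 68.65 years.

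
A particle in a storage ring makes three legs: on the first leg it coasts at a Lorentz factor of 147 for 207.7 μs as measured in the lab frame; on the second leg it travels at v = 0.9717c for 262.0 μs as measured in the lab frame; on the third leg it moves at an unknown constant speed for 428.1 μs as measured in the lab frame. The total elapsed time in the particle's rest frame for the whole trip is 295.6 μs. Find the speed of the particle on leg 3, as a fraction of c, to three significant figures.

Leg 1: γ = 147; τ_1 = 207.7/147.0 = 1.413 μs.
Leg 2: γ = 1/√(1 − 0.9717²) = 1/√0.05580 = 4.233; τ_2 = 262.0/4.233 = 61.89 μs.
Leg 3: speed unknown; τ_3 = 428.1/γ_3.
Total proper time: 1.413 + 61.89 + τ_3 = 295.6, so τ_3 = 295.6 − 63.30 = 232.3 μs.
γ_3 = 428.1/232.3 = 1.843; β = √(1 − 1/γ²) = √0.7056.

β = 0.840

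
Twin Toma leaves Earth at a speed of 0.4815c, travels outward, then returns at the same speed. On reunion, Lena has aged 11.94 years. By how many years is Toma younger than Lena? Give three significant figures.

γ = 1/√(1 − 0.4815²) = 1/√0.7682 = 1.141
Toma's elapsed proper time: τ = 11.94/1.141 = 10.46 years.
Age gap = Δt − τ = 11.94 − 10.46 years.

Δt − τ = 1.48 years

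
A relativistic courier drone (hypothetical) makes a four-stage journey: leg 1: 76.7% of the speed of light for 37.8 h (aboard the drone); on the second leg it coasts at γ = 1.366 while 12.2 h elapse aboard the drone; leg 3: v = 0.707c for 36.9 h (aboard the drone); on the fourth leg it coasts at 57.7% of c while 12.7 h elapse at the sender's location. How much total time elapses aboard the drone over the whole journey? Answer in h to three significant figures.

Leg 1: 37.8 h is already measured aboard the drone.
Leg 2: 12.2 h is already measured aboard the drone.
Leg 3: 36.9 h is already measured aboard the drone.
Leg 4: β = 0.577; γ = 1/√(1 − 0.577²) = 1/√0.6671 = 1.224; τ_4 = 12.7/1.224 = 10.37 h.
Total: 37.80 + 12.20 + 36.90 + 10.37 h.

τ = 97.3 h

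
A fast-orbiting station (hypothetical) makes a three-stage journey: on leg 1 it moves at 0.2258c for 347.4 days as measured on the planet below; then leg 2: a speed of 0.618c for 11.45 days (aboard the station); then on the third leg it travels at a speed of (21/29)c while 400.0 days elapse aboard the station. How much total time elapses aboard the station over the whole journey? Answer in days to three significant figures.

Leg 1: γ = 1/√(1 − 0.2258²) = 1/√0.9490 = 1.027; τ_1 = 347.4/1.027 = 338.4 days.
Leg 2: 11.45 days is already measured aboard the station.
Leg 3: 400.0 days is already measured aboard the station.
Total: 338.4 + 11.45 + 400.0 days.

τ = 750 days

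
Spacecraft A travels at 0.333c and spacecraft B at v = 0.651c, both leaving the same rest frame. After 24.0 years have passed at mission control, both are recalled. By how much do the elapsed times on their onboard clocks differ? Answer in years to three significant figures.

|τ_A − τ_B| = 4.41 years

A: γ = 1/√(1 − 0.333²) = 1/√0.8891 = 1.061; τ_A = 24.0/1.061 = 22.63 years.
B: γ = 1/√(1 − 0.651²) = 1/√0.5762 = 1.317; τ_B = 24.0/1.317 = 18.22 years.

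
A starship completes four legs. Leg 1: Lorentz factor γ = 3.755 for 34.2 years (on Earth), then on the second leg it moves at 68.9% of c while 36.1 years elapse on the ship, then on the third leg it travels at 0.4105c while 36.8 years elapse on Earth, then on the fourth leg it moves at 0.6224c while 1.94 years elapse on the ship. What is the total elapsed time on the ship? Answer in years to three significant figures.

Leg 1: γ = 3.755; τ_1 = 34.2/3.755 = 9.108 years.
Leg 2: 36.1 years is already measured on the ship.
Leg 3: γ = 1/√(1 − 0.4105²) = 1/√0.8315 = 1.097; τ_3 = 36.8/1.097 = 33.56 years.
Leg 4: 1.94 years is already measured on the ship.
Total: 9.108 + 36.10 + 33.56 + 1.940 years.

τ = 80.7 years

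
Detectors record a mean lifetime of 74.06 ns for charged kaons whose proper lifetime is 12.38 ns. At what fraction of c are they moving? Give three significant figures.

β = 0.986

γ = Δt/τ₀ = 74.06/12.38 = 5.982
β = √(1 − 1/γ²) = √(1 − 0.02794) = √0.9721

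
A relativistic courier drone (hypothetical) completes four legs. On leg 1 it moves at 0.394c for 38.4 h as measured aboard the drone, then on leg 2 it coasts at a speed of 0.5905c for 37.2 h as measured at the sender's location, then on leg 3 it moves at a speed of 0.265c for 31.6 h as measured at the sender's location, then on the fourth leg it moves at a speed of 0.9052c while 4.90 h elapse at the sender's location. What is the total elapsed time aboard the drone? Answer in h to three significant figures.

Leg 1: 38.4 h is already measured aboard the drone.
Leg 2: γ = 1/√(1 − 0.5905²) = 1/√0.6513 = 1.239; τ_2 = 37.2/1.239 = 30.02 h.
Leg 3: γ = 1/√(1 − 0.265²) = 1/√0.9298 = 1.037; τ_3 = 31.6/1.037 = 30.47 h.
Leg 4: γ = 1/√(1 − 0.9052²) = 1/√0.1806 = 2.353; τ_4 = 4.90/2.353 = 2.082 h.
Total: 38.40 + 30.02 + 30.47 + 2.082 h.

τ = 101 h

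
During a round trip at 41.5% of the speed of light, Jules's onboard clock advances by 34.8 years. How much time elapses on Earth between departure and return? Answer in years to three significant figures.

Δt = 38.2 years

β = 0.415; γ = 1/√(1 − 0.415²) = 1/√0.8278 = 1.099
Earth-frame duration is the dilated interval: Δt = γτ = 1.099 × 34.8 years.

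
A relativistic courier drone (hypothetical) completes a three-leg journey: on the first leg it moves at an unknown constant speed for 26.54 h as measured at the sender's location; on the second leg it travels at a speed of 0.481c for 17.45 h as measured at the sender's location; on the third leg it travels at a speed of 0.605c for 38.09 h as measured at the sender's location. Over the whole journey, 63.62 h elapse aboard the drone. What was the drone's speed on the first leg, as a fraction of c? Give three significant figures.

Leg 1: speed unknown; τ_1 = 26.54/γ_1.
Leg 2: γ = 1/√(1 − 0.481²) = 1/√0.7686 = 1.141; τ_2 = 17.45/1.141 = 15.30 h.
Leg 3: γ = 1/√(1 − 0.605²) = 1/√0.6340 = 1.256; τ_3 = 38.09/1.256 = 30.33 h.
Total proper time: τ_1 + 15.30 + 30.33 = 63.62, so τ_1 = 63.62 − 45.63 = 17.99 h.
γ_1 = 26.54/17.99 = 1.475; β = √(1 − 1/γ²) = √0.5404.

β = 0.735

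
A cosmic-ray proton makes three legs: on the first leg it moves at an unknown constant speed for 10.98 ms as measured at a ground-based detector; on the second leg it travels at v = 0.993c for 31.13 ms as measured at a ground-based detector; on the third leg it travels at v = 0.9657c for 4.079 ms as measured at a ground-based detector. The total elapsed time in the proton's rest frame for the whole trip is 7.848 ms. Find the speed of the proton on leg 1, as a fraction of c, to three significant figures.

β = 0.959

Leg 1: speed unknown; τ_1 = 10.98/γ_1.
Leg 2: γ = 1/√(1 − 0.993²) = 1/√0.01395 = 8.466; τ_2 = 31.13/8.466 = 3.677 ms.
Leg 3: γ = 1/√(1 − 0.9657²) = 1/√0.06742 = 3.851; τ_3 = 4.079/3.851 = 1.059 ms.
Total proper time: τ_1 + 3.677 + 1.059 = 7.848, so τ_1 = 7.848 − 4.736 = 3.112 ms.
γ_1 = 10.98/3.112 = 3.528; β = √(1 − 1/γ²) = √0.9197.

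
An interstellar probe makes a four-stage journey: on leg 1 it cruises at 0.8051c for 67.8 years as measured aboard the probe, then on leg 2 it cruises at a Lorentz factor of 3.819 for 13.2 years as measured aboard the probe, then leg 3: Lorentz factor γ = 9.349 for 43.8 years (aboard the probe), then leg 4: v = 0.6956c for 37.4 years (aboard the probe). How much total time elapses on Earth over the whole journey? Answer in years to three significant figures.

Leg 1: γ = 1/√(1 − 0.8051²) = 1/√0.3518 = 1.686; Δt_1 = 1.686 × 67.8 = 114.3 years.
Leg 2: γ = 3.819; Δt_2 = 3.819 × 13.2 = 50.41 years.
Leg 3: γ = 9.349; Δt_3 = 9.349 × 43.8 = 409.5 years.
Leg 4: γ = 1/√(1 − 0.6956²) = 1/√0.5161 = 1.392; Δt_4 = 1.392 × 37.4 = 52.06 years.
Total: 114.3 + 50.41 + 409.5 + 52.06 years.

Δt = 626 years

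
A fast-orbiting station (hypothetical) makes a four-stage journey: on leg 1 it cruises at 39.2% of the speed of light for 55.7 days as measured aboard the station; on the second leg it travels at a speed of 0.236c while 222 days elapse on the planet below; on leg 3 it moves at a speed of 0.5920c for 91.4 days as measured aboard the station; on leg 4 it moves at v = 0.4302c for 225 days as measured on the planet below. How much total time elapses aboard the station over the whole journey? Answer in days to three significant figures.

Leg 1: 55.7 days is already measured aboard the station.
Leg 2: γ = 1/√(1 − 0.236²) = 1/√0.9443 = 1.029; τ_2 = 222/1.029 = 215.7 days.
Leg 3: 91.4 days is already measured aboard the station.
Leg 4: γ = 1/√(1 − 0.4302²) = 1/√0.8149 = 1.108; τ_4 = 225/1.108 = 203.1 days.
Total: 55.70 + 215.7 + 91.40 + 203.1 days.

τ = 566 days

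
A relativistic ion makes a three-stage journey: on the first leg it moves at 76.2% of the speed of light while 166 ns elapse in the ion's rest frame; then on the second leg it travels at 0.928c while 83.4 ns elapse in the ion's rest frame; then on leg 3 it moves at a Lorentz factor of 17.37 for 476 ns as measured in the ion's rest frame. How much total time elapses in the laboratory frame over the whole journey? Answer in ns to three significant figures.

Leg 1: β = 0.762; γ = 1/√(1 − 0.762²) = 1/√0.4194 = 1.544; Δt_1 = 1.544 × 166 = 256.3 ns.
Leg 2: γ = 1/√(1 − 0.928²) = 1/√0.1388 = 2.684; Δt_2 = 2.684 × 83.4 = 223.8 ns.
Leg 3: γ = 17.37; Δt_3 = 17.37 × 476 = 8268 ns.
Total: 256.3 + 223.8 + 8268 ns.

Δt = 8750 ns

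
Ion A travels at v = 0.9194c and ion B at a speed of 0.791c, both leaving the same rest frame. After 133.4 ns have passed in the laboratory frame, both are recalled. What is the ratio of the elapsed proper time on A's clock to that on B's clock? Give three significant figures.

τ_A/τ_B = 0.643

A: γ = 1/√(1 − 0.9194²) = 1/√0.1547 = 2.542. B: γ = 1/√(1 − 0.791²) = 1/√0.3743 = 1.634.
τ_A/τ_B = γ_B/γ_A = 1.634/2.542 = 0.6429, so τ_A/τ_B = 0.6429.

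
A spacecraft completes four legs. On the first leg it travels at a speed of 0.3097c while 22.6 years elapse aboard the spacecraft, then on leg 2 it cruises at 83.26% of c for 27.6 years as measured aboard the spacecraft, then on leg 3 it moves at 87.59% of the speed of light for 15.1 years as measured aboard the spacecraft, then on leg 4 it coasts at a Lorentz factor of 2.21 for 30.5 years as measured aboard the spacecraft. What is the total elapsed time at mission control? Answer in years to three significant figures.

Leg 1: γ = 1/√(1 − 0.3097²) = 1/√0.9041 = 1.052; Δt_1 = 1.052 × 22.6 = 23.77 years.
Leg 2: β = 0.8326; γ = 1/√(1 − 0.8326²) = 1/√0.3068 = 1.805; Δt_2 = 1.805 × 27.6 = 49.83 years.
Leg 3: β = 0.8759; γ = 1/√(1 − 0.8759²) = 1/√0.2328 = 2.073; Δt_3 = 2.073 × 15.1 = 31.30 years.
Leg 4: γ = 2.21; Δt_4 = 2.210 × 30.5 = 67.41 years.
Total: 23.77 + 49.83 + 31.30 + 67.41 years.

Δt = 172 years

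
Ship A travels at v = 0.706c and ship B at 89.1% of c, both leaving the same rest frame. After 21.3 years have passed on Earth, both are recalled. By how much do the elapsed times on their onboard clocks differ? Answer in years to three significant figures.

A: γ = 1/√(1 − 0.706²) = 1/√0.5016 = 1.412; τ_A = 21.3/1.412 = 15.08 years.
B: β = 0.891; γ = 1/√(1 − 0.891²) = 1/√0.2061 = 2.203; τ_B = 21.3/2.203 = 9.670 years.

|τ_A − τ_B| = 5.41 years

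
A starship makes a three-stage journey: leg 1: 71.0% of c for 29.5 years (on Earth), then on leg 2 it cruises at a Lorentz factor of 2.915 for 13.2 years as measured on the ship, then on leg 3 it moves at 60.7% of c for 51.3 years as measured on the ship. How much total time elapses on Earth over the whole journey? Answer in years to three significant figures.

Leg 1: 29.5 years is already measured on Earth.
Leg 2: γ = 2.915; Δt_2 = 2.915 × 13.2 = 38.48 years.
Leg 3: β = 0.607; γ = 1/√(1 − 0.607²) = 1/√0.6316 = 1.258; Δt_3 = 1.258 × 51.3 = 64.55 years.
Total: 29.50 + 38.48 + 64.55 years.

Δt = 133 years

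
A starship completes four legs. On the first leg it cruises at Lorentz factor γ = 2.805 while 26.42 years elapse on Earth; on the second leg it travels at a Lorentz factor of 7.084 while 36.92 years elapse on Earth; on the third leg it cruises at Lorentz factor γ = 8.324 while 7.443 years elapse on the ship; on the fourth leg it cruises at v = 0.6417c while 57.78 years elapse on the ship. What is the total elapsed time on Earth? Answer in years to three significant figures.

Leg 1: 26.42 years is already measured on Earth.
Leg 2: 36.92 years is already measured on Earth.
Leg 3: γ = 8.324; Δt_3 = 8.324 × 7.443 = 61.96 years.
Leg 4: γ = 1/√(1 − 0.6417²) = 1/√0.5882 = 1.304; Δt_4 = 1.304 × 57.78 = 75.34 years.
Total: 26.42 + 36.92 + 61.96 + 75.34 years.

Δt = 201 years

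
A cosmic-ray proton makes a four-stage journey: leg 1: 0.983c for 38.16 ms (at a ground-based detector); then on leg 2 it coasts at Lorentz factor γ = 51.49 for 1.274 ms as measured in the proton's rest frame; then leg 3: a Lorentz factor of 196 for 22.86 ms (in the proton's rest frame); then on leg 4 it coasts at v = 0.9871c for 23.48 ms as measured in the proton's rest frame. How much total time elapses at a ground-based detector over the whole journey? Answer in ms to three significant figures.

Leg 1: 38.16 ms is already measured at a ground-based detector.
Leg 2: γ = 51.49; Δt_2 = 51.49 × 1.274 = 65.60 ms.
Leg 3: γ = 196; Δt_3 = 196.0 × 22.86 = 4481 ms.
Leg 4: γ = 1/√(1 − 0.9871²) = 1/√0.02563 = 6.246; Δt_4 = 6.246 × 23.48 = 146.7 ms.
Total: 38.16 + 65.60 + 4481 + 146.7 ms.

Δt = 4730 ms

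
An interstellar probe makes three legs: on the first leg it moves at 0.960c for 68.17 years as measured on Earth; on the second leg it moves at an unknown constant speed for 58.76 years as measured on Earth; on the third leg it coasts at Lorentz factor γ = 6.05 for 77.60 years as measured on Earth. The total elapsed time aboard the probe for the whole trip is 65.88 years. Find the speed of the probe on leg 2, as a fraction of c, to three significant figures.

β = 0.816

Leg 1: γ = 1/√(1 − 0.960²) = 25/7 ≈ 3.571; τ_1 = 68.17/3.571 = 19.09 years.
Leg 2: speed unknown; τ_2 = 58.76/γ_2.
Leg 3: γ = 6.05; τ_3 = 77.60/6.050 = 12.83 years.
Total proper time: 19.09 + τ_2 + 12.83 = 65.88, so τ_2 = 65.88 − 31.91 = 33.97 years.
γ_2 = 58.76/33.97 = 1.730; β = √(1 − 1/γ²) = √0.6659.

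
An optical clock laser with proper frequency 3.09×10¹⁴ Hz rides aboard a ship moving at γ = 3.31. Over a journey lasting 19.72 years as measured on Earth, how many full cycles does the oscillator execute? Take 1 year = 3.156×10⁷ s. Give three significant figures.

N = 5.81×10²²

γ = 3.31
The oscillator's own cycle count is N = f × τ where τ is the proper time on the ship. τ = Δt/γ = 19.72/3.310 = 5.958 years = 1.880×10⁸ s.
N = 3.09×10¹⁴ × 1.880×10⁸ = 5.810×10²².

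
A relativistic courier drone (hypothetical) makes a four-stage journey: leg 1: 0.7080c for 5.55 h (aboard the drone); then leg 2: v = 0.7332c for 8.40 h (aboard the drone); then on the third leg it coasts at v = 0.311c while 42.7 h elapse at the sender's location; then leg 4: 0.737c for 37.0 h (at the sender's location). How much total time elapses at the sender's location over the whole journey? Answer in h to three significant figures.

Leg 1: γ = 1/√(1 − 0.7080²) = 1/√0.4987 = 1.416; Δt_1 = 1.416 × 5.55 = 7.859 h.
Leg 2: γ = 1/√(1 − 0.7332²) = 1/√0.4624 = 1.471; Δt_2 = 1.471 × 8.40 = 12.35 h.
Leg 3: 42.7 h is already measured at the sender's location.
Leg 4: 37.0 h is already measured at the sender's location.
Total: 7.859 + 12.35 + 42.70 + 37.00 h.

Δt = 99.9 h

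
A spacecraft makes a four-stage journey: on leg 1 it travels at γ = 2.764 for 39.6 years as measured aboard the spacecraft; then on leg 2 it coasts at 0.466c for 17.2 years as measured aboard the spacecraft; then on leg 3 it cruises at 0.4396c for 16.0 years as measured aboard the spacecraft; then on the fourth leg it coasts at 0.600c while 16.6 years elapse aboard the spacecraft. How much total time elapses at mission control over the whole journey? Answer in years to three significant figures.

Leg 1: γ = 2.764; Δt_1 = 2.764 × 39.6 = 109.5 years.
Leg 2: γ = 1/√(1 − 0.466²) = 1/√0.7828 = 1.130; Δt_2 = 1.130 × 17.2 = 19.44 years.
Leg 3: γ = 1/√(1 − 0.4396²) = 1/√0.8068 = 1.113; Δt_3 = 1.113 × 16.0 = 17.81 years.
Leg 4: γ = 1/√(1 − 0.600²) = 5/4 = 1.250; Δt_4 = 1.250 × 16.6 = 20.75 years.
Total: 109.5 + 19.44 + 17.81 + 20.75 years.

Δt = 167 years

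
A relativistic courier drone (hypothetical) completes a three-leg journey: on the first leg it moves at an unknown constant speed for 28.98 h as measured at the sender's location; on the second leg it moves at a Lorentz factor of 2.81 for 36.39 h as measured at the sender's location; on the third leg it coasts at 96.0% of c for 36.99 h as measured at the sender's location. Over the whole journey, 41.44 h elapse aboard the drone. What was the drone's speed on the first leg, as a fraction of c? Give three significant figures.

Leg 1: speed unknown; τ_1 = 28.98/γ_1.
Leg 2: γ = 2.81; τ_2 = 36.39/2.810 = 12.95 h.
Leg 3: β = 0.960; γ = 1/√(1 − 0.960²) = 1/√0.07840 = 3.571; τ_3 = 36.99/3.571 = 10.36 h.
Total proper time: τ_1 + 12.95 + 10.36 = 41.44, so τ_1 = 41.44 − 23.31 = 18.13 h.
γ_1 = 28.98/18.13 = 1.598; β = √(1 − 1/γ²) = √0.6085.

β = 0.780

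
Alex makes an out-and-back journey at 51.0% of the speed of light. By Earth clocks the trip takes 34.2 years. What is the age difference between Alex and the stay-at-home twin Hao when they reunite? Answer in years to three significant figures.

β = 0.510; γ = 1/√(1 − 0.510²) = 1/√0.7399 = 1.163
Alex's elapsed proper time: τ = 34.2/1.163 = 29.42 years.
Age gap = Δt − τ = 34.2 − 29.42 years.

Δt − τ = 4.78 years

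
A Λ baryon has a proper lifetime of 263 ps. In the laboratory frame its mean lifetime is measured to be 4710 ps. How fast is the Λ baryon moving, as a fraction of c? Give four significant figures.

β = 0.9984

γ = Δt/τ₀ = 4710/263 = 17.91
β = √(1 − 1/γ²) = √(1 − 0.003118) = √0.9969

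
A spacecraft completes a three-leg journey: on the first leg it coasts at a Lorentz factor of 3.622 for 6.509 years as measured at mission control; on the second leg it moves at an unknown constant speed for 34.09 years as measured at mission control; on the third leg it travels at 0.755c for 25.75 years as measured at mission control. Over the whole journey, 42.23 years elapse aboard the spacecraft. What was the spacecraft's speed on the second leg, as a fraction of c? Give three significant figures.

Leg 1: γ = 3.622; τ_1 = 6.509/3.622 = 1.797 years.
Leg 2: speed unknown; τ_2 = 34.09/γ_2.
Leg 3: γ = 1/√(1 − 0.755²) = 1/√0.4300 = 1.525; τ_3 = 25.75/1.525 = 16.88 years.
Total proper time: 1.797 + τ_2 + 16.88 = 42.23, so τ_2 = 42.23 − 18.68 = 23.55 years.
γ_2 = 34.09/23.55 = 1.448; β = √(1 − 1/γ²) = √0.5229.

β = 0.723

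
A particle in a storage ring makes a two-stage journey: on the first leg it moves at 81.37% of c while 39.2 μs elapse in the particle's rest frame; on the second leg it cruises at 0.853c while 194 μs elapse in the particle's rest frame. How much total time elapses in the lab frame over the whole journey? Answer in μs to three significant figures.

Δt = 439 μs

Leg 1: β = 0.8137; γ = 1/√(1 − 0.8137²) = 1/√0.3379 = 1.720; Δt_1 = 1.720 × 39.2 = 67.44 μs.
Leg 2: γ = 1/√(1 − 0.853²) = 1/√0.2724 = 1.916; Δt_2 = 1.916 × 194 = 371.7 μs.
Total: 67.44 + 371.7 μs.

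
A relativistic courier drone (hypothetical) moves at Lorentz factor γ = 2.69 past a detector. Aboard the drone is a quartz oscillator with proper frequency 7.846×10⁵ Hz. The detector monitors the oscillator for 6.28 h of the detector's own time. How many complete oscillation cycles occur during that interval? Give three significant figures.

γ = 2.69
During 6.28 h of lab time, the oscillator's proper time advances by τ = Δt/γ = 6.28/2.690 = 2.335 h = 8.404×10³ s.
N = f × τ = 7.846×10⁵ × 8.404×10³ = 6.594×10⁹.

N = 6.59×10⁹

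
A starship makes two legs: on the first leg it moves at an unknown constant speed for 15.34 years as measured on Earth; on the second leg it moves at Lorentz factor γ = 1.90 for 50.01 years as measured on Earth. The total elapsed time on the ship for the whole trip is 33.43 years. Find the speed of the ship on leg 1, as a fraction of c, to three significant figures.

β = 0.886

Leg 1: speed unknown; τ_1 = 15.34/γ_1.
Leg 2: γ = 1.90; τ_2 = 50.01/1.900 = 26.32 years.
Total proper time: τ_1 + 26.32 = 33.43, so τ_1 = 33.43 − 26.32 = 7.109 years.
γ_1 = 15.34/7.109 = 2.158; β = √(1 − 1/γ²) = √0.7852.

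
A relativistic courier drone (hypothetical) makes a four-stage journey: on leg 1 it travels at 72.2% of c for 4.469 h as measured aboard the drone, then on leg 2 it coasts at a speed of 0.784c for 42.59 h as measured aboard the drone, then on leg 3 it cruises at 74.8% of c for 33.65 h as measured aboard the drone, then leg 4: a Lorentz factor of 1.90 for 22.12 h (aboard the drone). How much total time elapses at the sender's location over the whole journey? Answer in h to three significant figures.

Leg 1: β = 0.722; γ = 1/√(1 − 0.722²) = 1/√0.4787 = 1.445; Δt_1 = 1.445 × 4.469 = 6.459 h.
Leg 2: γ = 1/√(1 − 0.784²) = 1/√0.3853 = 1.611; Δt_2 = 1.611 × 42.59 = 68.61 h.
Leg 3: β = 0.748; γ = 1/√(1 − 0.748²) = 1/√0.4405 = 1.507; Δt_3 = 1.507 × 33.65 = 50.70 h.
Leg 4: γ = 1.90; Δt_4 = 1.900 × 22.12 = 42.03 h.
Total: 6.459 + 68.61 + 50.70 + 42.03 h.

Δt = 168 h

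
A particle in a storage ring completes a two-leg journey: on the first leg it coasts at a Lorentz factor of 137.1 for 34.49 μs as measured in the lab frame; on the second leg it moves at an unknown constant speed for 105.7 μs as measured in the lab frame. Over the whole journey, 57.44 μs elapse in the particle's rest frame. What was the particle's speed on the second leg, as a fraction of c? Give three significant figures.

β = 0.841

Leg 1: γ = 137.1; τ_1 = 34.49/137.1 = 0.2516 μs.
Leg 2: speed unknown; τ_2 = 105.7/γ_2.
Total proper time: 0.2516 + τ_2 = 57.44, so τ_2 = 57.44 − 0.2516 = 57.19 μs.
γ_2 = 105.7/57.19 = 1.848; β = √(1 − 1/γ²) = √0.7073.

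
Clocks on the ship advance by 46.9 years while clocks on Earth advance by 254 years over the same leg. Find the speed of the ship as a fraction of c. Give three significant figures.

The proper time is measured on the ship (both events occur at the ship's location); Δt is measured on Earth. γ = Δt/τ = 254/46.9 = 5.416.
β = √(1 − 1/γ²) = √(1 − 0.03409) = √0.9659

v = 0.983c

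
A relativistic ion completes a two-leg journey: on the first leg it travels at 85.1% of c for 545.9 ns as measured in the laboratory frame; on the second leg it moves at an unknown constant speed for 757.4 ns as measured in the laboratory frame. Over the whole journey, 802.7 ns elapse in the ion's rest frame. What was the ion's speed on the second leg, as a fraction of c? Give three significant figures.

Leg 1: β = 0.851; γ = 1/√(1 − 0.851²) = 1/√0.2758 = 1.904; τ_1 = 545.9/1.904 = 286.7 ns.
Leg 2: speed unknown; τ_2 = 757.4/γ_2.
Total proper time: 286.7 + τ_2 = 802.7, so τ_2 = 802.7 − 286.7 = 516.0 ns.
γ_2 = 757.4/516.0 = 1.468; β = √(1 − 1/γ²) = √0.5358.

β = 0.732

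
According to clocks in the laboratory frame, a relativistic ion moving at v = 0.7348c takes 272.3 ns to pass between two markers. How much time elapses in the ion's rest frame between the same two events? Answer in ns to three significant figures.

τ = 185 ns

γ = 1/√(1 − 0.7348²) = 1/√0.4601 = 1.474
The interval measured in the laboratory frame is the dilated one; the clock in the ion's rest frame measures the proper time τ = Δt/γ = 272.3/1.474 ns.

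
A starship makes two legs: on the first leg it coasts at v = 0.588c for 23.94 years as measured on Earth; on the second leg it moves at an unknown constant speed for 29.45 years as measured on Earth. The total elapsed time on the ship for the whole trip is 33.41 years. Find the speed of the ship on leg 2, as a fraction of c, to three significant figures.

Leg 1: γ = 1/√(1 − 0.588²) = 1/√0.6543 = 1.236; τ_1 = 23.94/1.236 = 19.36 years.
Leg 2: speed unknown; τ_2 = 29.45/γ_2.
Total proper time: 19.36 + τ_2 = 33.41, so τ_2 = 33.41 − 19.36 = 14.05 years.
γ_2 = 29.45/14.05 = 2.097; β = √(1 − 1/γ²) = √0.7725.

β = 0.879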